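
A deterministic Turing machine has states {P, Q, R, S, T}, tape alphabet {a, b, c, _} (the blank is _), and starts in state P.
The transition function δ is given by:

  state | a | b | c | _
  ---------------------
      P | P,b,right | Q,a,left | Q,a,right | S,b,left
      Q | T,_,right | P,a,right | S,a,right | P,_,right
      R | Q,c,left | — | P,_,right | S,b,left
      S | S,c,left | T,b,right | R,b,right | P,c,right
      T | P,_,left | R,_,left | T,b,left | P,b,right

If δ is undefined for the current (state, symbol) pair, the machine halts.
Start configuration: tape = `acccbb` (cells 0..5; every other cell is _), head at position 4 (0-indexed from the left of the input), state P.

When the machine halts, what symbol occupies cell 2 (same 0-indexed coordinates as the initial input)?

state=P head=4 tape=accc[b]b___   (P,b)→(Q,a,left)
state=Q head=3 tape=acc[c]ab___   (Q,c)→(S,a,right)
state=S head=4 tape=acca[a]b___   (S,a)→(S,c,left)
state=S head=3 tape=acc[a]cb___   (S,a)→(S,c,left)
state=S head=2 tape=ac[c]ccb___   (S,c)→(R,b,right)
state=R head=3 tape=acb[c]cb___   (R,c)→(P,_,right)
state=P head=4 tape=acb_[c]b___   (P,c)→(Q,a,right)
state=Q head=5 tape=acb_a[b]___   (Q,b)→(P,a,right)
state=P head=6 tape=acb_aa[_]__   (P,_)→(S,b,left)
state=S head=5 tape=acb_a[a]b__   (S,a)→(S,c,left)
state=S head=4 tape=acb_[a]cb__   (S,a)→(S,c,left)
state=S head=3 tape=acb[_]ccb__   (S,_)→(P,c,right)
state=P head=4 tape=acbc[c]cb__   (P,c)→(Q,a,right)
state=Q head=5 tape=acbca[c]b__   (Q,c)→(S,a,right)
state=S head=6 tape=acbcaa[b]__   (S,b)→(T,b,right)
state=T head=7 tape=acbcaab[_]_   (T,_)→(P,b,right)
state=P head=8 tape=acbcaabb[_]   (P,_)→(S,b,left)
state=S head=7 tape=acbcaab[b]b   (S,b)→(T,b,right)
state=T head=8 tape=acbcaabb[b]   (T,b)→(R,_,left)
state=R head=7 tape=acbcaab[b]_
Cell 2 holds b when M halts.

b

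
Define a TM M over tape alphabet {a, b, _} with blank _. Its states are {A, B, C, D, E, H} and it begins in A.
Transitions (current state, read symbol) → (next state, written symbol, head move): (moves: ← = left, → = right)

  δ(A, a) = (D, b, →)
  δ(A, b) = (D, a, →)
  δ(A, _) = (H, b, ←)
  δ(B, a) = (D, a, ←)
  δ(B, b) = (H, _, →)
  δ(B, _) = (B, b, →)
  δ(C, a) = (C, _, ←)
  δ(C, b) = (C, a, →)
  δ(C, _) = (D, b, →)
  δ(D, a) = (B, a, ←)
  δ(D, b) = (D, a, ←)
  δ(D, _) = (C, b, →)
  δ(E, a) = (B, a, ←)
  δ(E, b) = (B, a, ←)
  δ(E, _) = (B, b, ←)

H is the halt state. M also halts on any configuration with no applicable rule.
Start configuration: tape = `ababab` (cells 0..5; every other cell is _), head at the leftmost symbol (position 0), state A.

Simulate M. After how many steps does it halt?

A | _[a]babab   read a → write b, move →, go to D
D | _b[b]abab   read b → write a, move ←, go to D
D | _[b]aabab   read b → write a, move ←, go to D
D | [_]aaabab   read _ → write b, move →, go to C
C | b[a]aabab   read a → write _, move ←, go to C
C | [b]_aabab   read b → write a, move →, go to C
C | a[_]aabab   read _ → write b, move →, go to D
D | ab[a]abab   read a → write a, move ←, go to B
B | a[b]aabab   read b → write _, move →, go to H
H | a_[a]abab
M halts after 9 transitions.

9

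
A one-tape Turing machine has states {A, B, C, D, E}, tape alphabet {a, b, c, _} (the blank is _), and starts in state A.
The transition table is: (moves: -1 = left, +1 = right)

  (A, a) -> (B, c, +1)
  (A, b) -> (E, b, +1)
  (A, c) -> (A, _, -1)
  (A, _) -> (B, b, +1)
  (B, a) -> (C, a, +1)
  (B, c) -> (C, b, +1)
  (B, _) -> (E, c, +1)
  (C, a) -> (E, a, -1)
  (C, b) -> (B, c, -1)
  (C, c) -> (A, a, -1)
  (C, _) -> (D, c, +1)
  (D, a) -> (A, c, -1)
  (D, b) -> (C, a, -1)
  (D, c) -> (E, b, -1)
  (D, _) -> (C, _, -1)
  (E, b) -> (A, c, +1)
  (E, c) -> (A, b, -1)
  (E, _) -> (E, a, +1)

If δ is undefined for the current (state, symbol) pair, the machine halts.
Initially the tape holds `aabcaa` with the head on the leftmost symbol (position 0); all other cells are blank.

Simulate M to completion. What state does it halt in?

A | [a]abcaa   read a → write c, move +1, go to B
B | c[a]bcaa   read a → write a, move +1, go to C
C | ca[b]caa   read b → write c, move -1, go to B
B | c[a]ccaa   read a → write a, move +1, go to C
C | ca[c]caa   read c → write a, move -1, go to A
A | c[a]acaa   read a → write c, move +1, go to B
B | cc[a]caa   read a → write a, move +1, go to C
C | cca[c]aa   read c → write a, move -1, go to A
A | cc[a]aaa   read a → write c, move +1, go to B
B | ccc[a]aa   read a → write a, move +1, go to C
C | ccca[a]a   read a → write a, move -1, go to E
E | ccc[a]aa
No transition is defined for (E, a); M halts in state E.

E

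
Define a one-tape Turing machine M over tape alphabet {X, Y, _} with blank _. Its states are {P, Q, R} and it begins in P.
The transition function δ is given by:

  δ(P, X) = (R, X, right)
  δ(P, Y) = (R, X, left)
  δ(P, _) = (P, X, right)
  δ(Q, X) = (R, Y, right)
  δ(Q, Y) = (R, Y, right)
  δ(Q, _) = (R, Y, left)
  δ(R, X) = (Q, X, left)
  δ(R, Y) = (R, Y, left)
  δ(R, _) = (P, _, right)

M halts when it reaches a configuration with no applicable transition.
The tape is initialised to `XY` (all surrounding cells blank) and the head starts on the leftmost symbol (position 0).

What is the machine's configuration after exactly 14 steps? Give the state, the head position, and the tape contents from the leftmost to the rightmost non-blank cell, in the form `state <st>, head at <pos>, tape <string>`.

state=P head=0 tape=__[X]Y   (P,X)→(R,X,right)
state=R head=1 tape=__X[Y]   (R,Y)→(R,Y,left)
state=R head=0 tape=__[X]Y   (R,X)→(Q,X,left)
state=Q head=-1 tape=_[_]XY   (Q,_)→(R,Y,left)
state=R head=-2 tape=[_]YXY   (R,_)→(P,_,right)
state=P head=-1 tape=_[Y]XY   (P,Y)→(R,X,left)
state=R head=-2 tape=[_]XXY   (R,_)→(P,_,right)
state=P head=-1 tape=_[X]XY   (P,X)→(R,X,right)
state=R head=0 tape=_X[X]Y   (R,X)→(Q,X,left)
state=Q head=-1 tape=_[X]XY   (Q,X)→(R,Y,right)
state=R head=0 tape=_Y[X]Y   (R,X)→(Q,X,left)
state=Q head=-1 tape=_[Y]XY   (Q,Y)→(R,Y,right)
state=R head=0 tape=_Y[X]Y   (R,X)→(Q,X,left)
state=Q head=-1 tape=_[Y]XY   (Q,Y)→(R,Y,right)
state=R head=0 tape=_Y[X]Y
After 14 steps: state R, head at 0, tape YXY.

state R, head at 0, tape YXY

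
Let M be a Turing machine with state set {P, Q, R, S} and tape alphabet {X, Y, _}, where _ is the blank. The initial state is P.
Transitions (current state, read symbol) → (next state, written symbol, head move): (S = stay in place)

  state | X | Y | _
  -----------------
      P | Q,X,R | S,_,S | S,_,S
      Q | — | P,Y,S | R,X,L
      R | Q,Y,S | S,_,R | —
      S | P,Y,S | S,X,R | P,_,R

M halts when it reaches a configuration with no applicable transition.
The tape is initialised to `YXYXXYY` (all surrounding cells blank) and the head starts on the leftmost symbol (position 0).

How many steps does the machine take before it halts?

7

state=P head=0 tape=[Y]XYXXYY   (P,Y)→(S,_,S)
state=S head=0 tape=[_]XYXXYY   (S,_)→(P,_,R)
state=P head=1 tape=_[X]YXXYY   (P,X)→(Q,X,R)
state=Q head=2 tape=_X[Y]XXYY   (Q,Y)→(P,Y,S)
state=P head=2 tape=_X[Y]XXYY   (P,Y)→(S,_,S)
state=S head=2 tape=_X[_]XXYY   (S,_)→(P,_,R)
state=P head=3 tape=_X_[X]XYY   (P,X)→(Q,X,R)
state=Q head=4 tape=_X_X[X]YY
M halts after 7 transitions.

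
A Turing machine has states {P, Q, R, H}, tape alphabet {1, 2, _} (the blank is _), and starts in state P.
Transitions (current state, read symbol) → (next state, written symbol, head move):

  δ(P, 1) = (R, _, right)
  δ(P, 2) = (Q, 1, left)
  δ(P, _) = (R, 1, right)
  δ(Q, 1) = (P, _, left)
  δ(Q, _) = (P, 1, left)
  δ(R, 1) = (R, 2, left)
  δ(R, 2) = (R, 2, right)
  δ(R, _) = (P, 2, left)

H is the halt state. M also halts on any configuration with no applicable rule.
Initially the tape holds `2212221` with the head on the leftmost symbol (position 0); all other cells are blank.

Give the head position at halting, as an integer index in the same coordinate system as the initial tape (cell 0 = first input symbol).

5

P | ____[2]212221_   read 2 → write 1, move left, go to Q
Q | ___[_]1212221_   read _ → write 1, move left, go to P
P | __[_]11212221_   read _ → write 1, move right, go to R
R | __1[1]1212221_   read 1 → write 2, move left, go to R
R | __[1]21212221_   read 1 → write 2, move left, go to R
R | _[_]221212221_   read _ → write 2, move left, go to P
P | [_]2221212221_   read _ → write 1, move right, go to R
R | 1[2]221212221_   read 2 → write 2, move right, go to R
R | 12[2]21212221_   read 2 → write 2, move right, go to R
R | 122[2]1212221_   read 2 → write 2, move right, go to R
R | 1222[1]212221_   read 1 → write 2, move left, go to R
R | 122[2]2212221_   read 2 → write 2, move right, go to R
R | 1222[2]212221_   read 2 → write 2, move right, go to R
R | 12222[2]12221_   read 2 → write 2, move right, go to R
R | 122222[1]2221_   read 1 → write 2, move left, go to R
R | 12222[2]22221_   read 2 → write 2, move right, go to R
R | 122222[2]2221_   read 2 → write 2, move right, go to R
R | 1222222[2]221_   read 2 → write 2, move right, go to R
R | 12222222[2]21_   read 2 → write 2, move right, go to R
R | 122222222[2]1_   read 2 → write 2, move right, go to R
R | 1222222222[1]_   read 1 → write 2, move left, go to R
R | 122222222[2]2_   read 2 → write 2, move right, go to R
R | 1222222222[2]_   read 2 → write 2, move right, go to R
R | 12222222222[_]   read _ → write 2, move left, go to P
P | 1222222222[2]2   read 2 → write 1, move left, go to Q
Q | 122222222[2]12
At halt the head is at cell 5.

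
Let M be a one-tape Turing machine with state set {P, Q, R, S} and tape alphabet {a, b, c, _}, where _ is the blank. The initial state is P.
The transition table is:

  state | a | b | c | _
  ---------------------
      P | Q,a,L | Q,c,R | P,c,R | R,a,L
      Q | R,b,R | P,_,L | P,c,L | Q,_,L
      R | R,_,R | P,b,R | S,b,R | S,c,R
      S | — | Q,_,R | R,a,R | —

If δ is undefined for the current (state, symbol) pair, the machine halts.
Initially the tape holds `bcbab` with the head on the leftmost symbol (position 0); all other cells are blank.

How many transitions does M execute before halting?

state=P head=0 tape=[b]cbab_   (P,b)→(Q,c,R)
state=Q head=1 tape=c[c]bab_   (Q,c)→(P,c,L)
state=P head=0 tape=[c]cbab_   (P,c)→(P,c,R)
state=P head=1 tape=c[c]bab_   (P,c)→(P,c,R)
state=P head=2 tape=cc[b]ab_   (P,b)→(Q,c,R)
state=Q head=3 tape=ccc[a]b_   (Q,a)→(R,b,R)
state=R head=4 tape=cccb[b]_   (R,b)→(P,b,R)
state=P head=5 tape=cccbb[_]   (P,_)→(R,a,L)
state=R head=4 tape=cccb[b]a   (R,b)→(P,b,R)
state=P head=5 tape=cccbb[a]   (P,a)→(Q,a,L)
state=Q head=4 tape=cccb[b]a   (Q,b)→(P,_,L)
state=P head=3 tape=ccc[b]_a   (P,b)→(Q,c,R)
state=Q head=4 tape=cccc[_]a   (Q,_)→(Q,_,L)
state=Q head=3 tape=ccc[c]_a   (Q,c)→(P,c,L)
state=P head=2 tape=cc[c]c_a   (P,c)→(P,c,R)
state=P head=3 tape=ccc[c]_a   (P,c)→(P,c,R)
state=P head=4 tape=cccc[_]a   (P,_)→(R,a,L)
state=R head=3 tape=ccc[c]aa   (R,c)→(S,b,R)
state=S head=4 tape=cccb[a]a
M halts after 18 transitions.

18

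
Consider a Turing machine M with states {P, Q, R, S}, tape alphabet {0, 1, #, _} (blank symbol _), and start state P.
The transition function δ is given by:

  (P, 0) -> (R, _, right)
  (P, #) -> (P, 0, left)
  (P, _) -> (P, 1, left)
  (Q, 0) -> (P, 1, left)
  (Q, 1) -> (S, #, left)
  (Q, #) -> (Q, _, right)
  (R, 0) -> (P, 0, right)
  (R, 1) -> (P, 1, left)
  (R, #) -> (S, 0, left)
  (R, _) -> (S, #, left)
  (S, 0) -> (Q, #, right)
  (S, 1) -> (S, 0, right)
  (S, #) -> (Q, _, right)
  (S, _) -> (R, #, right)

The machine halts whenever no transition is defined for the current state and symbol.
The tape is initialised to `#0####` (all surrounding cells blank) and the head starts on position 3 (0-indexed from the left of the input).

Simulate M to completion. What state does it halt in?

state=P head=3 tape=#0#[#]##_   (P,#)→(P,0,left)
state=P head=2 tape=#0[#]0##_   (P,#)→(P,0,left)
state=P head=1 tape=#[0]00##_   (P,0)→(R,_,right)
state=R head=2 tape=#_[0]0##_   (R,0)→(P,0,right)
state=P head=3 tape=#_0[0]##_   (P,0)→(R,_,right)
state=R head=4 tape=#_0_[#]#_   (R,#)→(S,0,left)
state=S head=3 tape=#_0[_]0#_   (S,_)→(R,#,right)
state=R head=4 tape=#_0#[0]#_   (R,0)→(P,0,right)
state=P head=5 tape=#_0#0[#]_   (P,#)→(P,0,left)
state=P head=4 tape=#_0#[0]0_   (P,0)→(R,_,right)
state=R head=5 tape=#_0#_[0]_   (R,0)→(P,0,right)
state=P head=6 tape=#_0#_0[_]   (P,_)→(P,1,left)
state=P head=5 tape=#_0#_[0]1   (P,0)→(R,_,right)
state=R head=6 tape=#_0#__[1]   (R,1)→(P,1,left)
state=P head=5 tape=#_0#_[_]1   (P,_)→(P,1,left)
state=P head=4 tape=#_0#[_]11   (P,_)→(P,1,left)
state=P head=3 tape=#_0[#]111   (P,#)→(P,0,left)
state=P head=2 tape=#_[0]0111   (P,0)→(R,_,right)
state=R head=3 tape=#__[0]111   (R,0)→(P,0,right)
state=P head=4 tape=#__0[1]11
No transition is defined for (P, 1); M halts in state P.

P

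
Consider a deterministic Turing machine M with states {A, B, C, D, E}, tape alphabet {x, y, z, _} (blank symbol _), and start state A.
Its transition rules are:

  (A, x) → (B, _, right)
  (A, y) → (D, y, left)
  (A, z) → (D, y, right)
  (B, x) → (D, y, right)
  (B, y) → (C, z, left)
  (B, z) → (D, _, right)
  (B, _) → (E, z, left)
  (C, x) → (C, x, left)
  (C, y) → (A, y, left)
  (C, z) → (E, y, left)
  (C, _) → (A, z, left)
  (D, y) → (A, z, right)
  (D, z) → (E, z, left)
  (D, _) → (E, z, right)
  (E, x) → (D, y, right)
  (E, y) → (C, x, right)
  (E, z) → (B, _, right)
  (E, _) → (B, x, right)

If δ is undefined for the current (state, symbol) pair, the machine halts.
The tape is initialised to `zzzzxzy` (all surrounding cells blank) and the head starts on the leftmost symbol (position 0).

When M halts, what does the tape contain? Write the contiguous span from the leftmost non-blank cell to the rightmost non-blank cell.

yzyz__z

state=A head=0 tape=[z]zzzxzy_   (A,z)→(D,y,right)
state=D head=1 tape=y[z]zzxzy_   (D,z)→(E,z,left)
state=E head=0 tape=[y]zzzxzy_   (E,y)→(C,x,right)
state=C head=1 tape=x[z]zzxzy_   (C,z)→(E,y,left)
state=E head=0 tape=[x]yzzxzy_   (E,x)→(D,y,right)
state=D head=1 tape=y[y]zzxzy_   (D,y)→(A,z,right)
state=A head=2 tape=yz[z]zxzy_   (A,z)→(D,y,right)
state=D head=3 tape=yzy[z]xzy_   (D,z)→(E,z,left)
state=E head=2 tape=yz[y]zxzy_   (E,y)→(C,x,right)
state=C head=3 tape=yzx[z]xzy_   (C,z)→(E,y,left)
state=E head=2 tape=yz[x]yxzy_   (E,x)→(D,y,right)
state=D head=3 tape=yzy[y]xzy_   (D,y)→(A,z,right)
state=A head=4 tape=yzyz[x]zy_   (A,x)→(B,_,right)
state=B head=5 tape=yzyz_[z]y_   (B,z)→(D,_,right)
state=D head=6 tape=yzyz__[y]_   (D,y)→(A,z,right)
state=A head=7 tape=yzyz__z[_]
The non-blank tape span at halt is yzyz__z.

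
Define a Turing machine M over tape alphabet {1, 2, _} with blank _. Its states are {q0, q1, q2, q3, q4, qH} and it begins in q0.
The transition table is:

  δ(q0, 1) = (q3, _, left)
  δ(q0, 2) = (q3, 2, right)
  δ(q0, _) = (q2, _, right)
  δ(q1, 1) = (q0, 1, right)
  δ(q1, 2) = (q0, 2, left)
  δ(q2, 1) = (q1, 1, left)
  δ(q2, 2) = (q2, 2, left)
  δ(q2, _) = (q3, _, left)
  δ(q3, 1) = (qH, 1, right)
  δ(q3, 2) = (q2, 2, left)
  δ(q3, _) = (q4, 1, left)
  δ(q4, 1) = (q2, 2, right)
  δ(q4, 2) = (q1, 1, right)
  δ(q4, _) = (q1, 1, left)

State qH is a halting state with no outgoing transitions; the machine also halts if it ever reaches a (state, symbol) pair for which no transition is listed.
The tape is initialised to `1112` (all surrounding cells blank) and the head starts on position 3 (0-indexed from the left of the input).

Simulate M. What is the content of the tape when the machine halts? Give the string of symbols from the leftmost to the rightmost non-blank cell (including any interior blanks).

q0 | 111[2]___   read 2 → write 2, move right, go to q3
q3 | 1112[_]__   read _ → write 1, move left, go to q4
q4 | 111[2]1__   read 2 → write 1, move right, go to q1
q1 | 1111[1]__   read 1 → write 1, move right, go to q0
q0 | 11111[_]_   read _ → write _, move right, go to q2
q2 | 11111_[_]   read _ → write _, move left, go to q3
q3 | 11111[_]_   read _ → write 1, move left, go to q4
q4 | 1111[1]1_   read 1 → write 2, move right, go to q2
q2 | 11112[1]_   read 1 → write 1, move left, go to q1
q1 | 1111[2]1_   read 2 → write 2, move left, go to q0
q0 | 111[1]21_   read 1 → write _, move left, go to q3
q3 | 11[1]_21_   read 1 → write 1, move right, go to qH
qH | 111[_]21_
The non-blank tape span at halt is 111_21.

111_21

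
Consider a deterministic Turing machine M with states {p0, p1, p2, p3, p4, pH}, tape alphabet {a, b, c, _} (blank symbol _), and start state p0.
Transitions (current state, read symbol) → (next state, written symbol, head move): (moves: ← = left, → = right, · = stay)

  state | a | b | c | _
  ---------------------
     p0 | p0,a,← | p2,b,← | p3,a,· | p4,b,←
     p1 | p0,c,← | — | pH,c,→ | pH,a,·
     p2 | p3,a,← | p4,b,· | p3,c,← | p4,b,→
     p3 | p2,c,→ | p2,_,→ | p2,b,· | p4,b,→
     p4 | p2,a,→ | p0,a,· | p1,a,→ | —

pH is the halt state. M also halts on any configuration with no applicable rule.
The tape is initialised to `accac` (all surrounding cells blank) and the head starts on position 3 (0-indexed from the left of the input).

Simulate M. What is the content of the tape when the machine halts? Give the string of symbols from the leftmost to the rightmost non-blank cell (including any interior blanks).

p0 | __acc[a]c   read a → write a, move ←, go to p0
p0 | __ac[c]ac   read c → write a, move ·, go to p3
p3 | __ac[a]ac   read a → write c, move →, go to p2
p2 | __acc[a]c   read a → write a, move ←, go to p3
p3 | __ac[c]ac   read c → write b, move ·, go to p2
p2 | __ac[b]ac   read b → write b, move ·, go to p4
p4 | __ac[b]ac   read b → write a, move ·, go to p0
p0 | __ac[a]ac   read a → write a, move ←, go to p0
p0 | __a[c]aac   read c → write a, move ·, go to p3
p3 | __a[a]aac   read a → write c, move →, go to p2
p2 | __ac[a]ac   read a → write a, move ←, go to p3
p3 | __a[c]aac   read c → write b, move ·, go to p2
p2 | __a[b]aac   read b → write b, move ·, go to p4
p4 | __a[b]aac   read b → write a, move ·, go to p0
p0 | __a[a]aac   read a → write a, move ←, go to p0
p0 | __[a]aaac   read a → write a, move ←, go to p0
p0 | _[_]aaaac   read _ → write b, move ←, go to p4
p4 | [_]baaaac
The non-blank tape span at halt is baaaac.

baaaac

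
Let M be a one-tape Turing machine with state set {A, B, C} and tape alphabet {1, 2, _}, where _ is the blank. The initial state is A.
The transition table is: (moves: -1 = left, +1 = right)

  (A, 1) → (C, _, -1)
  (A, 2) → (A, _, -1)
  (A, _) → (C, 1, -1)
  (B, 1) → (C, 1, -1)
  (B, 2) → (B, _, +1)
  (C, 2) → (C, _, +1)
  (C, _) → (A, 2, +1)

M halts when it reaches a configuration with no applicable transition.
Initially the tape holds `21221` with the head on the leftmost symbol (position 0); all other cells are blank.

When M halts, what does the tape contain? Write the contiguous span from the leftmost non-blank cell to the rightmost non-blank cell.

state=A head=0 tape=__[2]1221   (A,2)→(A,_,-1)
state=A head=-1 tape=_[_]_1221   (A,_)→(C,1,-1)
state=C head=-2 tape=[_]1_1221   (C,_)→(A,2,+1)
state=A head=-1 tape=2[1]_1221   (A,1)→(C,_,-1)
state=C head=-2 tape=[2]__1221   (C,2)→(C,_,+1)
state=C head=-1 tape=_[_]_1221   (C,_)→(A,2,+1)
state=A head=0 tape=_2[_]1221   (A,_)→(C,1,-1)
state=C head=-1 tape=_[2]11221   (C,2)→(C,_,+1)
state=C head=0 tape=__[1]1221
The non-blank tape span at halt is 11221.

11221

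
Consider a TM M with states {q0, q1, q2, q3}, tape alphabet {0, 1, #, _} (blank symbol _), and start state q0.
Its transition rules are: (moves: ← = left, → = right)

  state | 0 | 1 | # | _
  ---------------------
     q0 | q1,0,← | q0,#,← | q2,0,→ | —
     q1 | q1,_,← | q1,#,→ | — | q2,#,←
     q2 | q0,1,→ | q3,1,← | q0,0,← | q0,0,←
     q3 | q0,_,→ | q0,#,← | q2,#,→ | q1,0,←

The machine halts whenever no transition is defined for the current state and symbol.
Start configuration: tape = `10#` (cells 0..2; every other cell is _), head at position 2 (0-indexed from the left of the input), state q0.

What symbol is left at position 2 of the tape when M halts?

state=q0 head=2 tape=_10[#]_   (q0,#)→(q2,0,→)
state=q2 head=3 tape=_100[_]   (q2,_)→(q0,0,←)
state=q0 head=2 tape=_10[0]0   (q0,0)→(q1,0,←)
state=q1 head=1 tape=_1[0]00   (q1,0)→(q1,_,←)
state=q1 head=0 tape=_[1]_00   (q1,1)→(q1,#,→)
state=q1 head=1 tape=_#[_]00   (q1,_)→(q2,#,←)
state=q2 head=0 tape=_[#]#00   (q2,#)→(q0,0,←)
state=q0 head=-1 tape=[_]0#00
Cell 2 holds 0 when M halts.

0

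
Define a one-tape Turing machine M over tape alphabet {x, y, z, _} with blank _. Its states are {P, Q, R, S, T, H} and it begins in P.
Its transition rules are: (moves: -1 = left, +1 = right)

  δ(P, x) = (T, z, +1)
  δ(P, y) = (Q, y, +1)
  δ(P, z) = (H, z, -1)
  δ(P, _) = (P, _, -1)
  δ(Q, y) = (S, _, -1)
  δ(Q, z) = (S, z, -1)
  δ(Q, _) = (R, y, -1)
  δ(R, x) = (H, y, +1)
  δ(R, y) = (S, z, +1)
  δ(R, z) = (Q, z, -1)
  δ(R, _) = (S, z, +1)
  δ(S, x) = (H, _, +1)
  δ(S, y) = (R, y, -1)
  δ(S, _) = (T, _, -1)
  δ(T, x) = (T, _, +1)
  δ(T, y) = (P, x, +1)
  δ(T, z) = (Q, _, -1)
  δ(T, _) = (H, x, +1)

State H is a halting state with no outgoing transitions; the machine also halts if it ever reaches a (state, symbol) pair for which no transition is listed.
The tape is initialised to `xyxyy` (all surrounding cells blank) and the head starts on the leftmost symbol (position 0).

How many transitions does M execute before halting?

P | [x]yxyy_   read x → write z, move +1, go to T
T | z[y]xyy_   read y → write x, move +1, go to P
P | zx[x]yy_   read x → write z, move +1, go to T
T | zxz[y]y_   read y → write x, move +1, go to P
P | zxzx[y]_   read y → write y, move +1, go to Q
Q | zxzxy[_]   read _ → write y, move -1, go to R
R | zxzx[y]y   read y → write z, move +1, go to S
S | zxzxz[y]   read y → write y, move -1, go to R
R | zxzx[z]y   read z → write z, move -1, go to Q
Q | zxz[x]zy
M halts after 9 transitions.

9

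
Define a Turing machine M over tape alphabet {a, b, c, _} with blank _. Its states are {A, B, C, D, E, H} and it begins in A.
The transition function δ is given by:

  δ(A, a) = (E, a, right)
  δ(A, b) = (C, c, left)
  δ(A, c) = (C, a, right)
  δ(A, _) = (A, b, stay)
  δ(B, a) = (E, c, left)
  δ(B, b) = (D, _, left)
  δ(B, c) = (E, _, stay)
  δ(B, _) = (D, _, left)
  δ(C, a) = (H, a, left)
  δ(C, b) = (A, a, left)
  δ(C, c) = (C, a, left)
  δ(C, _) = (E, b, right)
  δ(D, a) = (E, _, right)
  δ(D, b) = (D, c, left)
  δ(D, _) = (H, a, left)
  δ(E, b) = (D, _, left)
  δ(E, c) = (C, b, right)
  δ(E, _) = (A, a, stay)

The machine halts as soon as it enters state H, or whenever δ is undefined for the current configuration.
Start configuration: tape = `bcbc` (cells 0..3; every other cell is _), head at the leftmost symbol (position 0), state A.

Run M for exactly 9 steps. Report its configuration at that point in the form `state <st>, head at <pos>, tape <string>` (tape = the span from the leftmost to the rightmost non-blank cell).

state H, head at -1, tape bbaabc

A | __[b]cbc   read b → write c, move left, go to C
C | _[_]ccbc   read _ → write b, move right, go to E
E | _b[c]cbc   read c → write b, move right, go to C
C | _bb[c]bc   read c → write a, move left, go to C
C | _b[b]abc   read b → write a, move left, go to A
A | _[b]aabc   read b → write c, move left, go to C
C | [_]caabc   read _ → write b, move right, go to E
E | b[c]aabc   read c → write b, move right, go to C
C | bb[a]abc   read a → write a, move left, go to H
H | b[b]aabc
After 9 steps: state H, head at -1, tape bbaabc.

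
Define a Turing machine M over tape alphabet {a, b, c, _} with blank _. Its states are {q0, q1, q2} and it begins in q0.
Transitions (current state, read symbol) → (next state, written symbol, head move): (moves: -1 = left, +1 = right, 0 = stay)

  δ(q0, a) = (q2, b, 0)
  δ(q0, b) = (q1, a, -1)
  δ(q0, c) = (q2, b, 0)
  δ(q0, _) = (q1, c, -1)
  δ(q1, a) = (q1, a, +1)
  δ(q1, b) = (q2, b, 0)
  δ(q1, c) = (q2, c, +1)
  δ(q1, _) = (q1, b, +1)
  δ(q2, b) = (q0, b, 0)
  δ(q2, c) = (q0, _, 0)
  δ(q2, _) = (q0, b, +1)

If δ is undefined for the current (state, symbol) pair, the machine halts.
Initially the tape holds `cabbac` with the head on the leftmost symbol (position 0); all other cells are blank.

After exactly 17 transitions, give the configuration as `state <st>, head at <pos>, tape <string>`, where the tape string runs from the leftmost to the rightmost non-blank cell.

state q1, head at 5, tape baaaaac

q0 | _[c]abbac   read c → write b, move 0, go to q2
q2 | _[b]abbac   read b → write b, move 0, go to q0
q0 | _[b]abbac   read b → write a, move -1, go to q1
q1 | [_]aabbac   read _ → write b, move +1, go to q1
q1 | b[a]abbac   read a → write a, move +1, go to q1
q1 | ba[a]bbac   read a → write a, move +1, go to q1
q1 | baa[b]bac   read b → write b, move 0, go to q2
q2 | baa[b]bac   read b → write b, move 0, go to q0
q0 | baa[b]bac   read b → write a, move -1, go to q1
q1 | ba[a]abac   read a → write a, move +1, go to q1
q1 | baa[a]bac   read a → write a, move +1, go to q1
q1 | baaa[b]ac   read b → write b, move 0, go to q2
q2 | baaa[b]ac   read b → write b, move 0, go to q0
q0 | baaa[b]ac   read b → write a, move -1, go to q1
q1 | baa[a]aac   read a → write a, move +1, go to q1
q1 | baaa[a]ac   read a → write a, move +1, go to q1
q1 | baaaa[a]c   read a → write a, move +1, go to q1
q1 | baaaaa[c]
After 17 steps: state q1, head at 5, tape baaaaac.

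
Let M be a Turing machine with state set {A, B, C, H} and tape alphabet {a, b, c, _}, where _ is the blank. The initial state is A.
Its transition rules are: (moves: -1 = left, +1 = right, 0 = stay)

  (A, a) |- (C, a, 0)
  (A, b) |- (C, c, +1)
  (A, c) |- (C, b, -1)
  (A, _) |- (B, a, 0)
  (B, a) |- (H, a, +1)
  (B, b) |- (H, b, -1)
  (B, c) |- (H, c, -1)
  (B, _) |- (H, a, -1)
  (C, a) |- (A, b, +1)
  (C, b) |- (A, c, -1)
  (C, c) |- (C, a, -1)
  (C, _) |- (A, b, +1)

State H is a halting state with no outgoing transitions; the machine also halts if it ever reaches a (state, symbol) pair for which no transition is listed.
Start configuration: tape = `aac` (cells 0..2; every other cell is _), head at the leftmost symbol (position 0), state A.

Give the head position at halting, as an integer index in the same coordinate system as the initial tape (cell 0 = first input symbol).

state=A head=0 tape=_[a]ac___   (A,a)→(C,a,0)
state=C head=0 tape=_[a]ac___   (C,a)→(A,b,+1)
state=A head=1 tape=_b[a]c___   (A,a)→(C,a,0)
state=C head=1 tape=_b[a]c___   (C,a)→(A,b,+1)
state=A head=2 tape=_bb[c]___   (A,c)→(C,b,-1)
state=C head=1 tape=_b[b]b___   (C,b)→(A,c,-1)
state=A head=0 tape=_[b]cb___   (A,b)→(C,c,+1)
state=C head=1 tape=_c[c]b___   (C,c)→(C,a,-1)
state=C head=0 tape=_[c]ab___   (C,c)→(C,a,-1)
state=C head=-1 tape=[_]aab___   (C,_)→(A,b,+1)
state=A head=0 tape=b[a]ab___   (A,a)→(C,a,0)
state=C head=0 tape=b[a]ab___   (C,a)→(A,b,+1)
state=A head=1 tape=bb[a]b___   (A,a)→(C,a,0)
state=C head=1 tape=bb[a]b___   (C,a)→(A,b,+1)
state=A head=2 tape=bbb[b]___   (A,b)→(C,c,+1)
state=C head=3 tape=bbbc[_]__   (C,_)→(A,b,+1)
state=A head=4 tape=bbbcb[_]_   (A,_)→(B,a,0)
state=B head=4 tape=bbbcb[a]_   (B,a)→(H,a,+1)
state=H head=5 tape=bbbcba[_]
At halt the head is at cell 5.

5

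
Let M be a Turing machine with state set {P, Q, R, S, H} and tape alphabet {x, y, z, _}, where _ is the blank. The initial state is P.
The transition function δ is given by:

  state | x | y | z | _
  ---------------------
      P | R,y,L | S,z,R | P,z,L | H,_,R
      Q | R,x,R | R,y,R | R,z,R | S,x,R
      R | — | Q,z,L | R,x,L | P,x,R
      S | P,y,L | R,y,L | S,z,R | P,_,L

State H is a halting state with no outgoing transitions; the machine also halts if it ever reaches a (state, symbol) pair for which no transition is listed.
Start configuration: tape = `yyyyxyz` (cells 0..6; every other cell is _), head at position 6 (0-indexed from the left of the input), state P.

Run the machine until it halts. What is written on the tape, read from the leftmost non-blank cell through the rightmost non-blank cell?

xxxyxxyzz

P | __yyyyxy[z]_   read z → write z, move L, go to P
P | __yyyyx[y]z_   read y → write z, move R, go to S
S | __yyyyxz[z]_   read z → write z, move R, go to S
S | __yyyyxzz[_]   read _ → write _, move L, go to P
P | __yyyyxz[z]_   read z → write z, move L, go to P
P | __yyyyx[z]z_   read z → write z, move L, go to P
P | __yyyy[x]zz_   read x → write y, move L, go to R
R | __yyy[y]yzz_   read y → write z, move L, go to Q
Q | __yy[y]zyzz_   read y → write y, move R, go to R
R | __yyy[z]yzz_   read z → write x, move L, go to R
R | __yy[y]xyzz_   read y → write z, move L, go to Q
Q | __y[y]zxyzz_   read y → write y, move R, go to R
R | __yy[z]xyzz_   read z → write x, move L, go to R
R | __y[y]xxyzz_   read y → write z, move L, go to Q
Q | __[y]zxxyzz_   read y → write y, move R, go to R
R | __y[z]xxyzz_   read z → write x, move L, go to R
R | __[y]xxxyzz_   read y → write z, move L, go to Q
Q | _[_]zxxxyzz_   read _ → write x, move R, go to S
S | _x[z]xxxyzz_   read z → write z, move R, go to S
S | _xz[x]xxyzz_   read x → write y, move L, go to P
P | _x[z]yxxyzz_   read z → write z, move L, go to P
P | _[x]zyxxyzz_   read x → write y, move L, go to R
R | [_]yzyxxyzz_   read _ → write x, move R, go to P
P | x[y]zyxxyzz_   read y → write z, move R, go to S
S | xz[z]yxxyzz_   read z → write z, move R, go to S
S | xzz[y]xxyzz_   read y → write y, move L, go to R
R | xz[z]yxxyzz_   read z → write x, move L, go to R
R | x[z]xyxxyzz_   read z → write x, move L, go to R
R | [x]xxyxxyzz_
The non-blank tape span at halt is xxxyxxyzz.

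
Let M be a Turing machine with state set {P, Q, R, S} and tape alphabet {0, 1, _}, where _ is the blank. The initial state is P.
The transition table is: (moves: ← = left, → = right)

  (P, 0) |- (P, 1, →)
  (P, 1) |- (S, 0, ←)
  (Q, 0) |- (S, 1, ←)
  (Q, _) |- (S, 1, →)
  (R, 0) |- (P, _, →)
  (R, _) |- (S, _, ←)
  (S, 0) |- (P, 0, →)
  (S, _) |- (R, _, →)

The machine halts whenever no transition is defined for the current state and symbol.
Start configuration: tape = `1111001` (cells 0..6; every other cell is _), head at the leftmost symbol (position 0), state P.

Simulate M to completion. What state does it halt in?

state=P head=0 tape=_[1]111001   (P,1)→(S,0,←)
state=S head=-1 tape=[_]0111001   (S,_)→(R,_,→)
state=R head=0 tape=_[0]111001   (R,0)→(P,_,→)
state=P head=1 tape=__[1]11001   (P,1)→(S,0,←)
state=S head=0 tape=_[_]011001   (S,_)→(R,_,→)
state=R head=1 tape=__[0]11001   (R,0)→(P,_,→)
state=P head=2 tape=___[1]1001   (P,1)→(S,0,←)
state=S head=1 tape=__[_]01001   (S,_)→(R,_,→)
state=R head=2 tape=___[0]1001   (R,0)→(P,_,→)
state=P head=3 tape=____[1]001   (P,1)→(S,0,←)
state=S head=2 tape=___[_]0001   (S,_)→(R,_,→)
state=R head=3 tape=____[0]001   (R,0)→(P,_,→)
state=P head=4 tape=_____[0]01   (P,0)→(P,1,→)
state=P head=5 tape=_____1[0]1   (P,0)→(P,1,→)
state=P head=6 tape=_____11[1]   (P,1)→(S,0,←)
state=S head=5 tape=_____1[1]0
No transition is defined for (S, 1); M halts in state S.

S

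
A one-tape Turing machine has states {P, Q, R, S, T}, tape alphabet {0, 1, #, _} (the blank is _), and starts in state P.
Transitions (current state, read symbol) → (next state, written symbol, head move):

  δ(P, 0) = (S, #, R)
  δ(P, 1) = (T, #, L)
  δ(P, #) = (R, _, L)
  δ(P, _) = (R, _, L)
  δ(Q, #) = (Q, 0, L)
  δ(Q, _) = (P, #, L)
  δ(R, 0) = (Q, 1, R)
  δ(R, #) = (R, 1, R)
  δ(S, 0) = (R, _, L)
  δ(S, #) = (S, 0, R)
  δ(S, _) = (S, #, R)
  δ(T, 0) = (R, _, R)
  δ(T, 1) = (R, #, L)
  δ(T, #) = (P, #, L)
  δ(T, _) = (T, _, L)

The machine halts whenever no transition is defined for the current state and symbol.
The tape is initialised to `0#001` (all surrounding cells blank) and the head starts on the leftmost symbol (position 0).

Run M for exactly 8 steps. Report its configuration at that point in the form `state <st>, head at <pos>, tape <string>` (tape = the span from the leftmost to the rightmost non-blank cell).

P | __[0]#001   read 0 → write #, move R, go to S
S | __#[#]001   read # → write 0, move R, go to S
S | __#0[0]01   read 0 → write _, move L, go to R
R | __#[0]_01   read 0 → write 1, move R, go to Q
Q | __#1[_]01   read _ → write #, move L, go to P
P | __#[1]#01   read 1 → write #, move L, go to T
T | __[#]##01   read # → write #, move L, go to P
P | _[_]###01   read _ → write _, move L, go to R
R | [_]_###01
After 8 steps: state R, head at -2, tape ###01.

state R, head at -2, tape ###01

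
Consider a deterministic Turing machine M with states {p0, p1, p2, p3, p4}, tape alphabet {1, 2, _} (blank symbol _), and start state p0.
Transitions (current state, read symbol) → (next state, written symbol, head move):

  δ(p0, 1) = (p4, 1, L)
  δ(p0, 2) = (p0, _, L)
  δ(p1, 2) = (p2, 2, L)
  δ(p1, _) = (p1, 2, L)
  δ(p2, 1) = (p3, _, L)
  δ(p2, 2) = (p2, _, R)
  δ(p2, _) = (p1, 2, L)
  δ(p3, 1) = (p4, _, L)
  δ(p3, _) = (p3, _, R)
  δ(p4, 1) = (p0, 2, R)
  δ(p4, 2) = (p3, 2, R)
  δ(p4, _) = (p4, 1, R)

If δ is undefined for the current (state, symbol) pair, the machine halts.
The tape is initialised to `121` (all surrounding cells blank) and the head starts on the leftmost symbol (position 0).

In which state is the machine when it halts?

p0 | __[1]21   read 1 → write 1, move L, go to p4
p4 | _[_]121   read _ → write 1, move R, go to p4
p4 | _1[1]21   read 1 → write 2, move R, go to p0
p0 | _12[2]1   read 2 → write _, move L, go to p0
p0 | _1[2]_1   read 2 → write _, move L, go to p0
p0 | _[1]__1   read 1 → write 1, move L, go to p4
p4 | [_]1__1   read _ → write 1, move R, go to p4
p4 | 1[1]__1   read 1 → write 2, move R, go to p0
p0 | 12[_]_1
No transition is defined for (p0, _); M halts in state p0.

p0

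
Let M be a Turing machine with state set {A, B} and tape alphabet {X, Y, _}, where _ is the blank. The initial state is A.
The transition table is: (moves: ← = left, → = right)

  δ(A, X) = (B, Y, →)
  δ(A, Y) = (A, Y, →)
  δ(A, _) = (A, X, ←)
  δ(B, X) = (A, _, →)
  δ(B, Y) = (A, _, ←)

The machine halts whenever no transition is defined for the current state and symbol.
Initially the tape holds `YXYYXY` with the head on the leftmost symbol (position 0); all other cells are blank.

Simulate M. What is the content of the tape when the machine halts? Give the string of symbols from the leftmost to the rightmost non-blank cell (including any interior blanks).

YYYY_YY

A | [Y]XYYXY__   read Y → write Y, move →, go to A
A | Y[X]YYXY__   read X → write Y, move →, go to B
B | YY[Y]YXY__   read Y → write _, move ←, go to A
A | Y[Y]_YXY__   read Y → write Y, move →, go to A
A | YY[_]YXY__   read _ → write X, move ←, go to A
A | Y[Y]XYXY__   read Y → write Y, move →, go to A
A | YY[X]YXY__   read X → write Y, move →, go to B
B | YYY[Y]XY__   read Y → write _, move ←, go to A
A | YY[Y]_XY__   read Y → write Y, move →, go to A
A | YYY[_]XY__   read _ → write X, move ←, go to A
A | YY[Y]XXY__   read Y → write Y, move →, go to A
A | YYY[X]XY__   read X → write Y, move →, go to B
B | YYYY[X]Y__   read X → write _, move →, go to A
A | YYYY_[Y]__   read Y → write Y, move →, go to A
A | YYYY_Y[_]_   read _ → write X, move ←, go to A
A | YYYY_[Y]X_   read Y → write Y, move →, go to A
A | YYYY_Y[X]_   read X → write Y, move →, go to B
B | YYYY_YY[_]
The non-blank tape span at halt is YYYY_YY.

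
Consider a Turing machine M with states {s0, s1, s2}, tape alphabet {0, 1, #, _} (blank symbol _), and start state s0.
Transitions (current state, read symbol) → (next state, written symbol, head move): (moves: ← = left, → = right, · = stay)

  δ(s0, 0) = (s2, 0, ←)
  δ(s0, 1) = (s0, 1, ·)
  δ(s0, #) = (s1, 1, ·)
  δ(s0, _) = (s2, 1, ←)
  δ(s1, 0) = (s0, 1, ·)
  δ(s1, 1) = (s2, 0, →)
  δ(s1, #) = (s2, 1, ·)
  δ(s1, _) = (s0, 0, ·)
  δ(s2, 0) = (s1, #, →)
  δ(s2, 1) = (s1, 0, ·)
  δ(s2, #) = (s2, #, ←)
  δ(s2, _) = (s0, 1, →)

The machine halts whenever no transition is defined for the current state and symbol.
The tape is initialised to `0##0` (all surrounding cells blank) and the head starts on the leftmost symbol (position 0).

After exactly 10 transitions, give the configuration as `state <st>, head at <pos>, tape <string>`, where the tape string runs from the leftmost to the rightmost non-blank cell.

s0 | _[0]##0   read 0 → write 0, move ←, go to s2
s2 | [_]0##0   read _ → write 1, move →, go to s0
s0 | 1[0]##0   read 0 → write 0, move ←, go to s2
s2 | [1]0##0   read 1 → write 0, move ·, go to s1
s1 | [0]0##0   read 0 → write 1, move ·, go to s0
s0 | [1]0##0   read 1 → write 1, move ·, go to s0
s0 | [1]0##0   read 1 → write 1, move ·, go to s0
s0 | [1]0##0   read 1 → write 1, move ·, go to s0
s0 | [1]0##0   read 1 → write 1, move ·, go to s0
s0 | [1]0##0   read 1 → write 1, move ·, go to s0
s0 | [1]0##0
After 10 steps: state s0, head at -1, tape 10##0.

state s0, head at -1, tape 10##0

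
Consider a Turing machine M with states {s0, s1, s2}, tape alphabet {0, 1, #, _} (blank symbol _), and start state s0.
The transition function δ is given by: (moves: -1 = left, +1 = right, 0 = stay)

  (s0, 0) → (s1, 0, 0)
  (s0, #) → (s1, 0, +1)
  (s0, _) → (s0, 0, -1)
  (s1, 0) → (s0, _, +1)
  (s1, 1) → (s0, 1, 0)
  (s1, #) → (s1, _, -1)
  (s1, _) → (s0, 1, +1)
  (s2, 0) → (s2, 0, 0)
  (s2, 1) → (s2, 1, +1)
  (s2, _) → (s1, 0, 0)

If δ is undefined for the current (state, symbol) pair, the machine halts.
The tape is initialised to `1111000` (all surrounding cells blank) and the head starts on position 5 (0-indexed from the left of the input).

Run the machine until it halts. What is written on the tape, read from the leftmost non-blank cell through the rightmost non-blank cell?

s0 | 11110[0]0__   read 0 → write 0, move 0, go to s1
s1 | 11110[0]0__   read 0 → write _, move +1, go to s0
s0 | 11110_[0]__   read 0 → write 0, move 0, go to s1
s1 | 11110_[0]__   read 0 → write _, move +1, go to s0
s0 | 11110__[_]_   read _ → write 0, move -1, go to s0
s0 | 11110_[_]0_   read _ → write 0, move -1, go to s0
s0 | 11110[_]00_   read _ → write 0, move -1, go to s0
s0 | 1111[0]000_   read 0 → write 0, move 0, go to s1
s1 | 1111[0]000_   read 0 → write _, move +1, go to s0
s0 | 1111_[0]00_   read 0 → write 0, move 0, go to s1
s1 | 1111_[0]00_   read 0 → write _, move +1, go to s0
s0 | 1111__[0]0_   read 0 → write 0, move 0, go to s1
s1 | 1111__[0]0_   read 0 → write _, move +1, go to s0
s0 | 1111___[0]_   read 0 → write 0, move 0, go to s1
s1 | 1111___[0]_   read 0 → write _, move +1, go to s0
s0 | 1111____[_]   read _ → write 0, move -1, go to s0
s0 | 1111___[_]0   read _ → write 0, move -1, go to s0
s0 | 1111__[_]00   read _ → write 0, move -1, go to s0
s0 | 1111_[_]000   read _ → write 0, move -1, go to s0
s0 | 1111[_]0000   read _ → write 0, move -1, go to s0
s0 | 111[1]00000
The non-blank tape span at halt is 111100000.

111100000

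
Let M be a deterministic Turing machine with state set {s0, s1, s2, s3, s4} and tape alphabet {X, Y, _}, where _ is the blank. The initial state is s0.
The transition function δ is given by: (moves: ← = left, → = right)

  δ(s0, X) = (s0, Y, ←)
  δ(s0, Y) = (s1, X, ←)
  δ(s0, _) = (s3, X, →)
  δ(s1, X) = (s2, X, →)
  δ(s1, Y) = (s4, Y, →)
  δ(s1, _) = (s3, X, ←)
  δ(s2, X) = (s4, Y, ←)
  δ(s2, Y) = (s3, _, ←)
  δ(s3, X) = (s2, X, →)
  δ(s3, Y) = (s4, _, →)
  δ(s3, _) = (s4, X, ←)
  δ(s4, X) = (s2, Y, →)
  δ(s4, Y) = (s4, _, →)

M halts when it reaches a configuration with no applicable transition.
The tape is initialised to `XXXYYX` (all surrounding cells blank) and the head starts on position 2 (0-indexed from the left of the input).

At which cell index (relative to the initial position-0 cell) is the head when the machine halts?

6

s0 | _XX[X]YYX_   read X → write Y, move ←, go to s0
s0 | _X[X]YYYX_   read X → write Y, move ←, go to s0
s0 | _[X]YYYYX_   read X → write Y, move ←, go to s0
s0 | [_]YYYYYX_   read _ → write X, move →, go to s3
s3 | X[Y]YYYYX_   read Y → write _, move →, go to s4
s4 | X_[Y]YYYX_   read Y → write _, move →, go to s4
s4 | X__[Y]YYX_   read Y → write _, move →, go to s4
s4 | X___[Y]YX_   read Y → write _, move →, go to s4
s4 | X____[Y]X_   read Y → write _, move →, go to s4
s4 | X_____[X]_   read X → write Y, move →, go to s2
s2 | X_____Y[_]
At halt the head is at cell 6.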